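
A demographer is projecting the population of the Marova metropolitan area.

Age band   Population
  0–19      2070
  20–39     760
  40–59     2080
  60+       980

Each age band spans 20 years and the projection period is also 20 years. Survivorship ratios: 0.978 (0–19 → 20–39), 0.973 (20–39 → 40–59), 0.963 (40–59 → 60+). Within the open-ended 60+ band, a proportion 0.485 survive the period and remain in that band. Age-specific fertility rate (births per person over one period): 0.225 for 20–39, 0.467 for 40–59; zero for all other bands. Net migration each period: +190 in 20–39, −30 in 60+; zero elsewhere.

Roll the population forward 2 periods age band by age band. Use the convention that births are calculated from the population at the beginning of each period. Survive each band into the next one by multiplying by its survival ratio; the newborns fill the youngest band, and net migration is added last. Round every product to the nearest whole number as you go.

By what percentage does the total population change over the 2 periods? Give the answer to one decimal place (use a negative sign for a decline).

4.8

Numbering the bands 1..4 from youngest to oldest:
Period 1.
Births: 760 × 0.225 = 171  |  2080 × 0.467 = 971 ⇒ total 1142
Band 2: 2070 × 0.978 = 2024
Band 3: 760 × 0.973 = 739
Band 4: 2080 × 0.963 + 980 × 0.485 = 2003 + 475 = 2478
Net migration: Band 2 + 190 → 2214; Band 4 − 30 → 2448
Giving 1142 / 2214 / 739 / 2448.
Period 2.
Births: 2214 × 0.225 = 498  |  739 × 0.467 = 345 ⇒ total 843
Band 2: 1142 × 0.978 = 1117
Band 3: 2214 × 0.973 = 2154
Band 4: 739 × 0.963 + 2448 × 0.485 = 712 + 1187 = 1899
Net migration: Band 2 + 190 → 1307; Band 4 − 30 → 1869
Giving 843 / 1307 / 2154 / 1869.
Total: 5890 → 6173; change = 283; percentage change = 4.8%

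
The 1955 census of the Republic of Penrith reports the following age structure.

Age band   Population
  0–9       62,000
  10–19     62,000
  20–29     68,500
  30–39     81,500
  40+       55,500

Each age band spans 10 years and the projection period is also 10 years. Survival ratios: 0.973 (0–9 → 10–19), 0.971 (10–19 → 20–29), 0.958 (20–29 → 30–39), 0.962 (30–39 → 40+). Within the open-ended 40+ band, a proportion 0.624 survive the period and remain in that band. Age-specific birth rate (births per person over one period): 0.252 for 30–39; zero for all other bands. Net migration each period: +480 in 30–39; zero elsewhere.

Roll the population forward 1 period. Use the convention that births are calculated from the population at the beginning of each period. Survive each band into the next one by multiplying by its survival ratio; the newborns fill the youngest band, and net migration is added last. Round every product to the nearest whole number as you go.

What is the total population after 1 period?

[period 1]
Births: 81500 * 0.252 = 20538
10–19: 62000 * 0.973 = 60326
20–29: 62000 * 0.971 = 60202
30–39: 68500 * 0.958 = 65623
40+: 81500 * 0.962 + 55500 * 0.624 = 78403 + 34632 = 113035
Net migration: 30–39 + 480 → 66103
→ [20538, 60326, 60202, 66103, 113035]
Total after period 1: 20538 + 60326 + 60202 + 66103 + 113035 = 320204

320204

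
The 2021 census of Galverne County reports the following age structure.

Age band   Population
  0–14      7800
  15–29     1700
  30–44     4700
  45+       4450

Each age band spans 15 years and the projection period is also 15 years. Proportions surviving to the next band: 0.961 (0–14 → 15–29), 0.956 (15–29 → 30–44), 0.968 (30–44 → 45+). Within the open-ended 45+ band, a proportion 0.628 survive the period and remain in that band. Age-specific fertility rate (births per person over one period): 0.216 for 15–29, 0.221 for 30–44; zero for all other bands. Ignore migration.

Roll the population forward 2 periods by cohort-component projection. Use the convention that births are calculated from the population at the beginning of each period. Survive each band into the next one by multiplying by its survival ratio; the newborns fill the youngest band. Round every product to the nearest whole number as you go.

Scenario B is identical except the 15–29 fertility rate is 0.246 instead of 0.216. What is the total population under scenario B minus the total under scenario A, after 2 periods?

274

Numbering the bands 1..4 from youngest to oldest:
After projecting period 1:
Births: 1700 * 0.216 = 367  |  4700 * 0.221 = 1039 → total 1406
Band 2: 7800 * 0.961 = 7496
Band 3: 1700 * 0.956 = 1625
Band 4: 4700 * 0.968 + 4450 * 0.628 = 4550 + 2795 = 7345
End of period: [1406, 7496, 1625, 7345]
After projecting period 2:
Births: 7496 * 0.216 = 1619  |  1625 * 0.221 = 359 → total 1978
Band 2: 1406 * 0.961 = 1351
Band 3: 7496 * 0.956 = 7166
Band 4: 1625 * 0.968 + 7345 * 0.628 = 1573 + 4613 = 6186
End of period: [1978, 1351, 7166, 6186]
Scenario A total after 2 periods: 16681
Scenario B projection —
After projecting period 1:
Births: 1700 * 0.246 = 418  |  4700 * 0.221 = 1039 → total 1457
Band 2: 7800 * 0.961 = 7496
Band 3: 1700 * 0.956 = 1625
Band 4: 4700 * 0.968 + 4450 * 0.628 = 4550 + 2795 = 7345
End of period: [1457, 7496, 1625, 7345]
After projecting period 2:
Births: 7496 * 0.246 = 1844  |  1625 * 0.221 = 359 → total 2203
Band 2: 1457 * 0.961 = 1400
Band 3: 7496 * 0.956 = 7166
Band 4: 1625 * 0.968 + 7345 * 0.628 = 1573 + 4613 = 6186
End of period: [2203, 1400, 7166, 6186]
Scenario B total after 2 periods: 16955
Difference B − A = 16955 − 16681 = 274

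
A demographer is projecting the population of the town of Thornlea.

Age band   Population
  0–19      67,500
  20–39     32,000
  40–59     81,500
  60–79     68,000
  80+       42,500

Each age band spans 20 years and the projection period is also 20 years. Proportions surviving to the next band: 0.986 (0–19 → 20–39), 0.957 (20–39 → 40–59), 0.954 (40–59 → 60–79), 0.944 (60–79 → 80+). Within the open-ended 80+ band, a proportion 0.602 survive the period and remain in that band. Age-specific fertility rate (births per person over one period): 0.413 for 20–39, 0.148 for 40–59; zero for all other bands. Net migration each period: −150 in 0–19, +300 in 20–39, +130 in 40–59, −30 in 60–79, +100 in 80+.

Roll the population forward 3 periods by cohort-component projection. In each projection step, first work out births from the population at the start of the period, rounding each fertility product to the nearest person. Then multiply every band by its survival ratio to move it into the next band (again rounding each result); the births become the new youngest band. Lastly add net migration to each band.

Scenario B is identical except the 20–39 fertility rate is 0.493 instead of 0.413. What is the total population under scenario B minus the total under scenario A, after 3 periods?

10940

Period 1:
Births: 32000 × 0.413 = 13216, 81500 × 0.148 = 12062 ⇒ total 25278
20–39: 67500 × 0.986 = 66555
40–59: 32000 × 0.957 = 30624
60–79: 81500 × 0.954 = 77751
80+: 68000 × 0.944 + 42500 × 0.602 = 64192 + 25585 = 89777
Net migration: 0–19 − 150 → 25128; 20–39 + 300 → 66855; 40–59 + 130 → 30754; 60–79 − 30 → 77721; 80+ + 100 → 89877
End of period: [25128, 66855, 30754, 77721, 89877]
Period 2:
Births: 66855 × 0.413 = 27611, 30754 × 0.148 = 4552 ⇒ total 32163
20–39: 25128 × 0.986 = 24776
40–59: 66855 × 0.957 = 63980
60–79: 30754 × 0.954 = 29339
80+: 77721 × 0.944 + 89877 × 0.602 = 73369 + 54106 = 127475
Net migration: 0–19 − 150 → 32013; 20–39 + 300 → 25076; 40–59 + 130 → 64110; 60–79 − 30 → 29309; 80+ + 100 → 127575
End of period: [32013, 25076, 64110, 29309, 127575]
Period 3:
Births: 25076 × 0.413 = 10356, 64110 × 0.148 = 9488 ⇒ total 19844
20–39: 32013 × 0.986 = 31565
40–59: 25076 × 0.957 = 23998
60–79: 64110 × 0.954 = 61161
80+: 29309 × 0.944 + 127575 × 0.602 = 27668 + 76800 = 104468
Net migration: 0–19 − 150 → 19694; 20–39 + 300 → 31865; 40–59 + 130 → 24128; 60–79 − 30 → 61131; 80+ + 100 → 104568
End of period: [19694, 31865, 24128, 61131, 104568]
Scenario A total after 3 periods: 241386
Scenario B projection —
Period 1:
Births: 32000 × 0.493 = 15776, 81500 × 0.148 = 12062 ⇒ total 27838
20–39: 67500 × 0.986 = 66555
40–59: 32000 × 0.957 = 30624
60–79: 81500 × 0.954 = 77751
80+: 68000 × 0.944 + 42500 × 0.602 = 64192 + 25585 = 89777
Net migration: 0–19 − 150 → 27688; 20–39 + 300 → 66855; 40–59 + 130 → 30754; 60–79 − 30 → 77721; 80+ + 100 → 89877
End of period: [27688, 66855, 30754, 77721, 89877]
Period 2:
Births: 66855 × 0.493 = 32960, 30754 × 0.148 = 4552 ⇒ total 37512
20–39: 27688 × 0.986 = 27300
40–59: 66855 × 0.957 = 63980
60–79: 30754 × 0.954 = 29339
80+: 77721 × 0.944 + 89877 × 0.602 = 73369 + 54106 = 127475
Net migration: 0–19 − 150 → 37362; 20–39 + 300 → 27600; 40–59 + 130 → 64110; 60–79 − 30 → 29309; 80+ + 100 → 127575
End of period: [37362, 27600, 64110, 29309, 127575]
Period 3:
Births: 27600 × 0.493 = 13607, 64110 × 0.148 = 9488 ⇒ total 23095
20–39: 37362 × 0.986 = 36839
40–59: 27600 × 0.957 = 26413
60–79: 64110 × 0.954 = 61161
80+: 29309 × 0.944 + 127575 × 0.602 = 27668 + 76800 = 104468
Net migration: 0–19 − 150 → 22945; 20–39 + 300 → 37139; 40–59 + 130 → 26543; 60–79 − 30 → 61131; 80+ + 100 → 104568
End of period: [22945, 37139, 26543, 61131, 104568]
Scenario B total after 3 periods: 252326
Difference B − A = 252326 − 241386 = 10940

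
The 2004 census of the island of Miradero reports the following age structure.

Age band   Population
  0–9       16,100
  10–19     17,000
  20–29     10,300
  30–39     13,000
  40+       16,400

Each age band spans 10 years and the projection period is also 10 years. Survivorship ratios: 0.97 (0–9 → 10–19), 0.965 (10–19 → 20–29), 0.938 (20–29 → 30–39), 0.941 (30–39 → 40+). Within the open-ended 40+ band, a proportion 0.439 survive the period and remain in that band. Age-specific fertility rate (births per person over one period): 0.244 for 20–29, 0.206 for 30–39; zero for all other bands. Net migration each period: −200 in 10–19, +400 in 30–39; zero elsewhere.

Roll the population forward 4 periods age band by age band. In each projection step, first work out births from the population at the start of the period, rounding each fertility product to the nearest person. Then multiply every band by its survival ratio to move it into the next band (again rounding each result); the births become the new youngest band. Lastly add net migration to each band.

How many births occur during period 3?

6882

(Groups numbered youngest = 1 to oldest = 5.)
After projecting period 1:
Births: 10300 × 0.244 = 2513  |  13000 × 0.206 = 2678 → 5191
Group 2: 16100 × 0.97 = 15617
Group 3: 17000 × 0.965 = 16405
Group 4: 10300 × 0.938 = 9661
Group 5: 13000 × 0.941 + 16400 × 0.439 = 12233 + 7200 = 19433
Net migration: Group 2 − 200 → 15417; Group 4 + 400 → 10061
Giving 5191 / 15417 / 16405 / 10061 / 19433.
After projecting period 2:
Births: 16405 × 0.244 = 4003  |  10061 × 0.206 = 2073 → 6076
Group 2: 5191 × 0.97 = 5035
Group 3: 15417 × 0.965 = 14877
Group 4: 16405 × 0.938 = 15388
Group 5: 10061 × 0.941 + 19433 × 0.439 = 9467 + 8531 = 17998
Net migration: Group 2 − 200 → 4835; Group 4 + 400 → 15788
Giving 6076 / 4835 / 14877 / 15788 / 17998.
After projecting period 3:
Births: 14877 × 0.244 = 3630  |  15788 × 0.206 = 3252 → 6882
Group 2: 6076 × 0.97 = 5894
Group 3: 4835 × 0.965 = 4666
Group 4: 14877 × 0.938 = 13955
Group 5: 15788 × 0.941 + 17998 × 0.439 = 14857 + 7901 = 22758
Net migration: Group 2 − 200 → 5694; Group 4 + 400 → 14355
Giving 6882 / 5694 / 4666 / 14355 / 22758.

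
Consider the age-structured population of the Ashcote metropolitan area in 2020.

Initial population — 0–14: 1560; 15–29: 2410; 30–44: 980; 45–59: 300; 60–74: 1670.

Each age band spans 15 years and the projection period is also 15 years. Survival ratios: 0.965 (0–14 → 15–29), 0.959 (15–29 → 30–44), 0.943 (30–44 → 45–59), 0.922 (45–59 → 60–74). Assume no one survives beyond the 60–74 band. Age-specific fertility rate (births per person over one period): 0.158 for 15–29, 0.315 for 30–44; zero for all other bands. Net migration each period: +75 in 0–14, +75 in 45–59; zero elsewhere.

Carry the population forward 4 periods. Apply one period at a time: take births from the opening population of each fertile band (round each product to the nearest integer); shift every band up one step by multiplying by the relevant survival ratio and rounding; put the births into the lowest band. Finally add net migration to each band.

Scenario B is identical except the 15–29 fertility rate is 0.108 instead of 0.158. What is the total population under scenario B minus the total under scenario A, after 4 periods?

— Period 1 —
Births: 2410 * 0.158 = 381, 980 * 0.315 = 309 ⇒ total 690
15–29: 1560 * 0.965 = 1505
30–44: 2410 * 0.959 = 2311
45–59: 980 * 0.943 = 924
60–74: 300 * 0.922 = 277
Net migration: 0–14 + 75 → 765; 45–59 + 75 → 999
Giving 765 / 1505 / 2311 / 999 / 277.
— Period 2 —
Births: 1505 * 0.158 = 238, 2311 * 0.315 = 728 ⇒ total 966
15–29: 765 * 0.965 = 738
30–44: 1505 * 0.959 = 1443
45–59: 2311 * 0.943 = 2179
60–74: 999 * 0.922 = 921
Net migration: 0–14 + 75 → 1041; 45–59 + 75 → 2254
Giving 1041 / 738 / 1443 / 2254 / 921.
— Period 3 —
Births: 738 * 0.158 = 117, 1443 * 0.315 = 455 ⇒ total 572
15–29: 1041 * 0.965 = 1005
30–44: 738 * 0.959 = 708
45–59: 1443 * 0.943 = 1361
60–74: 2254 * 0.922 = 2078
Net migration: 0–14 + 75 → 647; 45–59 + 75 → 1436
Giving 647 / 1005 / 708 / 1436 / 2078.
— Period 4 —
Births: 1005 * 0.158 = 159, 708 * 0.315 = 223 ⇒ total 382
15–29: 647 * 0.965 = 624
30–44: 1005 * 0.959 = 964
45–59: 708 * 0.943 = 668
60–74: 1436 * 0.922 = 1324
Net migration: 0–14 + 75 → 457; 45–59 + 75 → 743
Giving 457 / 624 / 964 / 743 / 1324.
Scenario A total after 4 periods: 4112
Scenario B projection —
— Period 1 —
Births: 2410 * 0.108 = 260, 980 * 0.315 = 309 ⇒ total 569
15–29: 1560 * 0.965 = 1505
30–44: 2410 * 0.959 = 2311
45–59: 980 * 0.943 = 924
60–74: 300 * 0.922 = 277
Net migration: 0–14 + 75 → 644; 45–59 + 75 → 999
Giving 644 / 1505 / 2311 / 999 / 277.
— Period 2 —
Births: 1505 * 0.108 = 163, 2311 * 0.315 = 728 ⇒ total 891
15–29: 644 * 0.965 = 621
30–44: 1505 * 0.959 = 1443
45–59: 2311 * 0.943 = 2179
60–74: 999 * 0.922 = 921
Net migration: 0–14 + 75 → 966; 45–59 + 75 → 2254
Giving 966 / 621 / 1443 / 2254 / 921.
— Period 3 —
Births: 621 * 0.108 = 67, 1443 * 0.315 = 455 ⇒ total 522
15–29: 966 * 0.965 = 932
30–44: 621 * 0.959 = 596
45–59: 1443 * 0.943 = 1361
60–74: 2254 * 0.922 = 2078
Net migration: 0–14 + 75 → 597; 45–59 + 75 → 1436
Giving 597 / 932 / 596 / 1436 / 2078.
— Period 4 —
Births: 932 * 0.108 = 101, 596 * 0.315 = 188 ⇒ total 289
15–29: 597 * 0.965 = 576
30–44: 932 * 0.959 = 894
45–59: 596 * 0.943 = 562
60–74: 1436 * 0.922 = 1324
Net migration: 0–14 + 75 → 364; 45–59 + 75 → 637
Giving 364 / 576 / 894 / 637 / 1324.
Scenario B total after 4 periods: 3795
Difference B − A = 3795 − 4112 = -317

-317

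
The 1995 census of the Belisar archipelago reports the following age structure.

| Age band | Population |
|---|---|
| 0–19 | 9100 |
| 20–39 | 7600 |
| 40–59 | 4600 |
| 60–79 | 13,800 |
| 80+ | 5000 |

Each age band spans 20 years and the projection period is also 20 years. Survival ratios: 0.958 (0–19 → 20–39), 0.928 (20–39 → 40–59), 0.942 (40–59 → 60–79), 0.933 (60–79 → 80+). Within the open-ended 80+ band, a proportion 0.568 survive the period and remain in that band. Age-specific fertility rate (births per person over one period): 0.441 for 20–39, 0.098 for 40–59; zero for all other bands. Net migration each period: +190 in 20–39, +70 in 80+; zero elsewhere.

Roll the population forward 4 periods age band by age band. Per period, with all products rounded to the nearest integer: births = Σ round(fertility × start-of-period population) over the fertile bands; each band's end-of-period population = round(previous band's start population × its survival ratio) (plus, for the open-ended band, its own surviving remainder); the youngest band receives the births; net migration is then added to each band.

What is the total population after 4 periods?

27719

Call the bands 1 to 5, youngest first.
Period 1:
Births: 7600 × 0.441 = 3352  |  4600 × 0.098 = 451 → 3803
Band 2: 9100 × 0.958 = 8718
Band 3: 7600 × 0.928 = 7053
Band 4: 4600 × 0.942 = 4333
Band 5: 13800 × 0.933 + 5000 × 0.568 = 12875 + 2840 = 15715
Net migration: Band 2 + 190 → 8908; Band 5 + 70 → 15785
Giving 3803 / 8908 / 7053 / 4333 / 15785.
Period 2:
Births: 8908 × 0.441 = 3928  |  7053 × 0.098 = 691 → 4619
Band 2: 3803 × 0.958 = 3643
Band 3: 8908 × 0.928 = 8267
Band 4: 7053 × 0.942 = 6644
Band 5: 4333 × 0.933 + 15785 × 0.568 = 4043 + 8966 = 13009
Net migration: Band 2 + 190 → 3833; Band 5 + 70 → 13079
Giving 4619 / 3833 / 8267 / 6644 / 13079.
Period 3:
Births: 3833 × 0.441 = 1690  |  8267 × 0.098 = 810 → 2500
Band 2: 4619 × 0.958 = 4425
Band 3: 3833 × 0.928 = 3557
Band 4: 8267 × 0.942 = 7788
Band 5: 6644 × 0.933 + 13079 × 0.568 = 6199 + 7429 = 13628
Net migration: Band 2 + 190 → 4615; Band 5 + 70 → 13698
Giving 2500 / 4615 / 3557 / 7788 / 13698.
Period 4:
Births: 4615 × 0.441 = 2035  |  3557 × 0.098 = 349 → 2384
Band 2: 2500 × 0.958 = 2395
Band 3: 4615 × 0.928 = 4283
Band 4: 3557 × 0.942 = 3351
Band 5: 7788 × 0.933 + 13698 × 0.568 = 7266 + 7780 = 15046
Net migration: Band 2 + 190 → 2585; Band 5 + 70 → 15116
Giving 2384 / 2585 / 4283 / 3351 / 15116.
Total after period 4: 2384 + 2585 + 4283 + 3351 + 15116 = 27719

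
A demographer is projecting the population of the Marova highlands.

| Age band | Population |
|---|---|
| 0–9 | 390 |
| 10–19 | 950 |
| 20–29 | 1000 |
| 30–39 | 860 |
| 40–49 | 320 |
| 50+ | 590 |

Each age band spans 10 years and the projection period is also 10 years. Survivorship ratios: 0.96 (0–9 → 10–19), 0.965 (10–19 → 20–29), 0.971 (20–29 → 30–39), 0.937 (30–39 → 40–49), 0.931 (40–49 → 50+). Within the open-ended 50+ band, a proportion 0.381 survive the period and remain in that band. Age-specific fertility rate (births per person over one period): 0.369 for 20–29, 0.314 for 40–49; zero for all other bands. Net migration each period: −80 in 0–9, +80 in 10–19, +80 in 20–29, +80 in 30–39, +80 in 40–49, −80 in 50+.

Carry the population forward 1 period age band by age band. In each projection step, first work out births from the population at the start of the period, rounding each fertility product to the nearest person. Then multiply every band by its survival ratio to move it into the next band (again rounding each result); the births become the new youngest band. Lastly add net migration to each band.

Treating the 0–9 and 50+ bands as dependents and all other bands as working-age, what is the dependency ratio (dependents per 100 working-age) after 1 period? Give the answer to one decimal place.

(Bands numbered youngest = 1 to oldest = 6.)
— Period 1 —
Births: 1000 × 0.369 = 369 ; 320 × 0.314 = 100 ⇒ total 469
Band 2: 390 × 0.96 = 374
Band 3: 950 × 0.965 = 917
Band 4: 1000 × 0.971 = 971
Band 5: 860 × 0.937 = 806
Band 6: 320 × 0.931 + 590 × 0.381 = 298 + 225 = 523
Net migration: Band 1 − 80 → 389; Band 2 + 80 → 454; Band 3 + 80 → 997; Band 4 + 80 → 1051; Band 5 + 80 → 886; Band 6 − 80 → 443
Giving 389 / 454 / 997 / 1051 / 886 / 443.
Dependents (band 0–9 + band 50+) = 389 + 443 = 832; working-age = 3388; ratio = 832/3388 × 100 = 24.6

24.6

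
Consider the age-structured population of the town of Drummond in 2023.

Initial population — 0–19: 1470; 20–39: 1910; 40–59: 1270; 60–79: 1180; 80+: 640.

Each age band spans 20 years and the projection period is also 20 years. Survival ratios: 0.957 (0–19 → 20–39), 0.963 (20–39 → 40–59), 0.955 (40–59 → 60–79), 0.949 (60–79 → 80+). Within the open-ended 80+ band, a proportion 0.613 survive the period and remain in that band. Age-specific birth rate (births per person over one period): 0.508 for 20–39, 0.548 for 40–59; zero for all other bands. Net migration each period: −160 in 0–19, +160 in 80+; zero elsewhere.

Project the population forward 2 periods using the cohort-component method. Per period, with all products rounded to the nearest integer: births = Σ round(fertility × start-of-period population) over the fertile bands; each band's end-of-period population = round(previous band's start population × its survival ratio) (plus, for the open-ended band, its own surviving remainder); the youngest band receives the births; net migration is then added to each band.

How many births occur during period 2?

1723

After projecting period 1:
Births: 1910 × 0.508 = 970 ; 1270 × 0.548 = 696 ⇒ total 1666
20–39: 1470 × 0.957 = 1407
40–59: 1910 × 0.963 = 1839
60–79: 1270 × 0.955 = 1213
80+: 1180 × 0.949 + 640 × 0.613 = 1120 + 392 = 1512
Net migration: 0–19 − 160 → 1506; 80+ + 160 → 1672
End of period: [1506, 1407, 1839, 1213, 1672]
After projecting period 2:
Births: 1407 × 0.508 = 715 ; 1839 × 0.548 = 1008 ⇒ total 1723
20–39: 1506 × 0.957 = 1441
40–59: 1407 × 0.963 = 1355
60–79: 1839 × 0.955 = 1756
80+: 1213 × 0.949 + 1672 × 0.613 = 1151 + 1025 = 2176
Net migration: 0–19 − 160 → 1563; 80+ + 160 → 2336
End of period: [1563, 1441, 1355, 1756, 2336]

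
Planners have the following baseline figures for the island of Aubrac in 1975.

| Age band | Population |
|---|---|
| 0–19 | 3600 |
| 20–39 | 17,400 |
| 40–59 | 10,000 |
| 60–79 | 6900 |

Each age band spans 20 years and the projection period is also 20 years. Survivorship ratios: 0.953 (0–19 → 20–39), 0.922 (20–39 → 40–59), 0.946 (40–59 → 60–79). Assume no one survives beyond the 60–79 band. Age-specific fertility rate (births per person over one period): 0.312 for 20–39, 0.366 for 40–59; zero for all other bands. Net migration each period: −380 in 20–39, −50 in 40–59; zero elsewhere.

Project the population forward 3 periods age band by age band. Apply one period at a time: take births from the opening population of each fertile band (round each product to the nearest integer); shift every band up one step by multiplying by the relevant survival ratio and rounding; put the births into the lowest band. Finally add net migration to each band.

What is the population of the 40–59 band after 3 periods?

After projecting period 1:
Births: 17400 × 0.312 = 5429  |  10000 × 0.366 = 3660 → 9089
20–39: 3600 × 0.953 = 3431
40–59: 17400 × 0.922 = 16043
60–79: 10000 × 0.946 = 9460
Net migration: 20–39 − 380 → 3051; 40–59 − 50 → 15993
→ [9089, 3051, 15993, 9460]
After projecting period 2:
Births: 3051 × 0.312 = 952  |  15993 × 0.366 = 5853 → 6805
20–39: 9089 × 0.953 = 8662
40–59: 3051 × 0.922 = 2813
60–79: 15993 × 0.946 = 15129
Net migration: 20–39 − 380 → 8282; 40–59 − 50 → 2763
→ [6805, 8282, 2763, 15129]
After projecting period 3:
Births: 8282 × 0.312 = 2584  |  2763 × 0.366 = 1011 → 3595
20–39: 6805 × 0.953 = 6485
40–59: 8282 × 0.922 = 7636
60–79: 2763 × 0.946 = 2614
Net migration: 20–39 − 380 → 6105; 40–59 − 50 → 7586
→ [3595, 6105, 7586, 2614]

7586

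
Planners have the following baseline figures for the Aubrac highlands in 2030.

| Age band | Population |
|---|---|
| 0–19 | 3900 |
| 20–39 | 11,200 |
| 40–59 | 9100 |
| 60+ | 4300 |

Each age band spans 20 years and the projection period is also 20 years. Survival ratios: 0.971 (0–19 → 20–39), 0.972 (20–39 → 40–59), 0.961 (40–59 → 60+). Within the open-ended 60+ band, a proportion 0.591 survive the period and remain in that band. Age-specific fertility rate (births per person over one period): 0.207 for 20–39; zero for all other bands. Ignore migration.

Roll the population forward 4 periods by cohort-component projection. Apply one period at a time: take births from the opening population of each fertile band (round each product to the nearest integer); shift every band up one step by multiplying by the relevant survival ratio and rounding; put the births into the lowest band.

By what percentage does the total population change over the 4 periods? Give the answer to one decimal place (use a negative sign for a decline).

-59.6

Period 1:
Births: 11200 * 0.207 = 2318
20–39: 3900 * 0.971 = 3787
40–59: 11200 * 0.972 = 10886
60+: 9100 * 0.961 + 4300 * 0.591 = 8745 + 2541 = 11286
End of period: [2318, 3787, 10886, 11286]
Period 2:
Births: 3787 * 0.207 = 784
20–39: 2318 * 0.971 = 2251
40–59: 3787 * 0.972 = 3681
60+: 10886 * 0.961 + 11286 * 0.591 = 10461 + 6670 = 17131
End of period: [784, 2251, 3681, 17131]
Period 3:
Births: 2251 * 0.207 = 466
20–39: 784 * 0.971 = 761
40–59: 2251 * 0.972 = 2188
60+: 3681 * 0.961 + 17131 * 0.591 = 3537 + 10124 = 13661
End of period: [466, 761, 2188, 13661]
Period 4:
Births: 761 * 0.207 = 158
20–39: 466 * 0.971 = 452
40–59: 761 * 0.972 = 740
60+: 2188 * 0.961 + 13661 * 0.591 = 2103 + 8074 = 10177
End of period: [158, 452, 740, 10177]
Total: 28500 → 11527; change = -16973; percentage change = -59.6%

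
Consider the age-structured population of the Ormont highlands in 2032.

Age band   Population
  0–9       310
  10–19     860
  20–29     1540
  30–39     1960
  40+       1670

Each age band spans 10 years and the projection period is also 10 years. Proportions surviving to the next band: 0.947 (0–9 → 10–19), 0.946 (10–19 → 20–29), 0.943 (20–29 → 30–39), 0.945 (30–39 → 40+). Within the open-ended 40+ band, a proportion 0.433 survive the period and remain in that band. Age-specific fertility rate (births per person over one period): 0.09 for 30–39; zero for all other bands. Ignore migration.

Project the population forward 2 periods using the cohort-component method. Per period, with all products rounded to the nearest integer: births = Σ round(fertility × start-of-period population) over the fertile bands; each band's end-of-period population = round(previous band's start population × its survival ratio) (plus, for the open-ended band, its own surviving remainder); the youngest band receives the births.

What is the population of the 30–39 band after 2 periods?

768

After projecting period 1:
Births: 1960 × 0.09 = 176
10–19: 310 × 0.947 = 294
20–29: 860 × 0.946 = 814
30–39: 1540 × 0.943 = 1452
40+: 1960 × 0.945 + 1670 × 0.433 = 1852 + 723 = 2575
Giving 176 / 294 / 814 / 1452 / 2575.
After projecting period 2:
Births: 1452 × 0.09 = 131
10–19: 176 × 0.947 = 167
20–29: 294 × 0.946 = 278
30–39: 814 × 0.943 = 768
40+: 1452 × 0.945 + 2575 × 0.433 = 1372 + 1115 = 2487
Giving 131 / 167 / 278 / 768 / 2487.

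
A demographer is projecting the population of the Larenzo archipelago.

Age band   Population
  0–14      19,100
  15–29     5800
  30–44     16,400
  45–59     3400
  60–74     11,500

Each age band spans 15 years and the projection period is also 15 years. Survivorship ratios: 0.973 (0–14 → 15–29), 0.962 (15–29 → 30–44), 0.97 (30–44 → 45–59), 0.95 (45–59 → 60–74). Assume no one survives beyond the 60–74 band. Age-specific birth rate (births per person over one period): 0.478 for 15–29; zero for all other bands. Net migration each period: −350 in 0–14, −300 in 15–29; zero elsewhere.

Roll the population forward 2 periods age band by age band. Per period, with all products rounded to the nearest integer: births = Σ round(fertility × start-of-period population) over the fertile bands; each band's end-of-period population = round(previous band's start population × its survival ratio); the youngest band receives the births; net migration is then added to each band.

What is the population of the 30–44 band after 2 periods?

After projecting period 1:
Births: 5800 * 0.478 = 2772
15–29: 19100 * 0.973 = 18584
30–44: 5800 * 0.962 = 5580
45–59: 16400 * 0.97 = 15908
60–74: 3400 * 0.95 = 3230
Net migration: 0–14 − 350 → 2422; 15–29 − 300 → 18284
→ [2422, 18284, 5580, 15908, 3230]
After projecting period 2:
Births: 18284 * 0.478 = 8740
15–29: 2422 * 0.973 = 2357
30–44: 18284 * 0.962 = 17589
45–59: 5580 * 0.97 = 5413
60–74: 15908 * 0.95 = 15113
Net migration: 0–14 − 350 → 8390; 15–29 − 300 → 2057
→ [8390, 2057, 17589, 5413, 15113]

17589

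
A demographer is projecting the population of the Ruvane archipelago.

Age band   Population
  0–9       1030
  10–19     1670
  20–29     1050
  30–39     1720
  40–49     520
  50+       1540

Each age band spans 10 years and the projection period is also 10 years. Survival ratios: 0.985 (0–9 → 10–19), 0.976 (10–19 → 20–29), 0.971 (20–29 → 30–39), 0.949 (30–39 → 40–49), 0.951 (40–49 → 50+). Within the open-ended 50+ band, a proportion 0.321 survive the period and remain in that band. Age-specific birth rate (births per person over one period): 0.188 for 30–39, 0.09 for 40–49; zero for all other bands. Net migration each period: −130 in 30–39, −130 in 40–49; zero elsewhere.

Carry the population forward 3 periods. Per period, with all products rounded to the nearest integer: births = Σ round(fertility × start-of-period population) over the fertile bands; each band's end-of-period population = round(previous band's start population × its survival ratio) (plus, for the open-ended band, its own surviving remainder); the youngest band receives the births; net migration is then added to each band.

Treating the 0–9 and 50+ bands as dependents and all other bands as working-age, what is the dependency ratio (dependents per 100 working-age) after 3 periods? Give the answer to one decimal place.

Period 1:
Births: 1720 × 0.188 = 323 ; 520 × 0.09 = 47 — total 370
10–19: 1030 × 0.985 = 1015
20–29: 1670 × 0.976 = 1630
30–39: 1050 × 0.971 = 1020
40–49: 1720 × 0.949 = 1632
50+: 520 × 0.951 + 1540 × 0.321 = 495 + 494 = 989
Net migration: 30–39 − 130 → 890; 40–49 − 130 → 1502
End of period: [370, 1015, 1630, 890, 1502, 989]
Period 2:
Births: 890 × 0.188 = 167 ; 1502 × 0.09 = 135 — total 302
10–19: 370 × 0.985 = 364
20–29: 1015 × 0.976 = 991
30–39: 1630 × 0.971 = 1583
40–49: 890 × 0.949 = 845
50+: 1502 × 0.951 + 989 × 0.321 = 1428 + 317 = 1745
Net migration: 30–39 − 130 → 1453; 40–49 − 130 → 715
End of period: [302, 364, 991, 1453, 715, 1745]
Period 3:
Births: 1453 × 0.188 = 273 ; 715 × 0.09 = 64 — total 337
10–19: 302 × 0.985 = 297
20–29: 364 × 0.976 = 355
30–39: 991 × 0.971 = 962
40–49: 1453 × 0.949 = 1379
50+: 715 × 0.951 + 1745 × 0.321 = 680 + 560 = 1240
Net migration: 30–39 − 130 → 832; 40–49 − 130 → 1249
End of period: [337, 297, 355, 832, 1249, 1240]
Dependents (band 0–9 + band 50+) = 337 + 1240 = 1577; working-age = 2733; ratio = 1577/2733 × 100 = 57.7

57.7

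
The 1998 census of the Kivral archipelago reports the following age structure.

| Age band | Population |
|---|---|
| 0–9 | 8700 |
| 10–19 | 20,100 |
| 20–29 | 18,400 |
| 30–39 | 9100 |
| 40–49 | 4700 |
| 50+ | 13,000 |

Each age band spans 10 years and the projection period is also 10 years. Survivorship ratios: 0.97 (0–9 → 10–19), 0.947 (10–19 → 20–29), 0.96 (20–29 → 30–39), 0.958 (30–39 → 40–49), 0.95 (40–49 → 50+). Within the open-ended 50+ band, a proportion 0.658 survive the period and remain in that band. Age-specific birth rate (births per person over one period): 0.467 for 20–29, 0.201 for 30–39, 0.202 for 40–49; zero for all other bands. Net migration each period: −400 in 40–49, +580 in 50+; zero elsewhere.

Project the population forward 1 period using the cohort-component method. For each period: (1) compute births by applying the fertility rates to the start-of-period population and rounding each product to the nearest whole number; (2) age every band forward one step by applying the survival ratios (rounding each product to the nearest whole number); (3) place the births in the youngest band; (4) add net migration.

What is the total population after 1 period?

78426

Call the bands 1 to 6, youngest first.
[period 1]
Births: 18400 × 0.467 = 8593, 9100 × 0.201 = 1829, 4700 × 0.202 = 949 → 11371
Band 2: 8700 × 0.97 = 8439
Band 3: 20100 × 0.947 = 19035
Band 4: 18400 × 0.96 = 17664
Band 5: 9100 × 0.958 = 8718
Band 6: 4700 × 0.95 + 13000 × 0.658 = 4465 + 8554 = 13019
Net migration: Band 5 − 400 → 8318; Band 6 + 580 → 13599
Population now: 0–9=11371, 10–19=8439, 20–29=19035, 30–39=17664, 40–49=8318, 50+=13599
Total after period 1: 11371 + 8439 + 19035 + 17664 + 8318 + 13599 = 78426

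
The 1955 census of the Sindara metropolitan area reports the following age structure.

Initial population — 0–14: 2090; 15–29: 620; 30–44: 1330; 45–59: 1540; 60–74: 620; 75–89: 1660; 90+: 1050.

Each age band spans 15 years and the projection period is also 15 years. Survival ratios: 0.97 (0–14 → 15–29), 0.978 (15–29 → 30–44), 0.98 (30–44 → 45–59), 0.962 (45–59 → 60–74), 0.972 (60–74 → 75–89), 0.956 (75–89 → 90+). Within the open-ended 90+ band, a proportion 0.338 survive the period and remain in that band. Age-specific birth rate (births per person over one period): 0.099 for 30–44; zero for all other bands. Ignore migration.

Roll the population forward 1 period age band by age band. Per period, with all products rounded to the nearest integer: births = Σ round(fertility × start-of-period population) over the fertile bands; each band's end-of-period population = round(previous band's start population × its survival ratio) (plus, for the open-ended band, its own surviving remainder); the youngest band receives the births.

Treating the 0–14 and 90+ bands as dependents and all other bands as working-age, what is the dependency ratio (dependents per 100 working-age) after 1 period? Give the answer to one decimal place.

34.5

(Bands numbered youngest = 1 to oldest = 7.)
[period 1]
Births: 1330 × 0.099 = 132
Band 2: 2090 × 0.97 = 2027
Band 3: 620 × 0.978 = 606
Band 4: 1330 × 0.98 = 1303
Band 5: 1540 × 0.962 = 1481
Band 6: 620 × 0.972 = 603
Band 7: 1660 × 0.956 + 1050 × 0.338 = 1587 + 355 = 1942
Population now: 0–14=132, 15–29=2027, 30–44=606, 45–59=1303, 60–74=1481, 75–89=603, 90+=1942
Dependents (band 0–14 + band 90+) = 132 + 1942 = 2074; working-age = 6020; ratio = 2074/6020 × 100 = 34.5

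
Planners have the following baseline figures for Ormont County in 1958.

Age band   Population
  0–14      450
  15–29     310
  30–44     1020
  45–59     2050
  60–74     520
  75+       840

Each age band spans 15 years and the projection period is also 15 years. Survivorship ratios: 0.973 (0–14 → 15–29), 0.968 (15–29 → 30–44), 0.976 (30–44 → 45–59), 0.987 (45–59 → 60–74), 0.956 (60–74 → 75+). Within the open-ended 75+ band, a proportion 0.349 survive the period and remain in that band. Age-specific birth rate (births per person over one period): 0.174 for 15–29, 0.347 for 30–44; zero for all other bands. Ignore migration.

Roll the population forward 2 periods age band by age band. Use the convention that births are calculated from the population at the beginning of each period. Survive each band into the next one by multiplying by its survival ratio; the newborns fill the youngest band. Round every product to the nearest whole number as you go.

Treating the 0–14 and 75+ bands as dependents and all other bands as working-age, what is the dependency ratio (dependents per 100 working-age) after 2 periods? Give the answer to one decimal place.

114.0

[period 1]
Births: 310 × 0.174 = 54, 1020 × 0.347 = 354 — total 408
15–29: 450 × 0.973 = 438
30–44: 310 × 0.968 = 300
45–59: 1020 × 0.976 = 996
60–74: 2050 × 0.987 = 2023
75+: 520 × 0.956 + 840 × 0.349 = 497 + 293 = 790
Population now: 0–14=408, 15–29=438, 30–44=300, 45–59=996, 60–74=2023, 75+=790
[period 2]
Births: 438 × 0.174 = 76, 300 × 0.347 = 104 — total 180
15–29: 408 × 0.973 = 397
30–44: 438 × 0.968 = 424
45–59: 300 × 0.976 = 293
60–74: 996 × 0.987 = 983
75+: 2023 × 0.956 + 790 × 0.349 = 1934 + 276 = 2210
Population now: 0–14=180, 15–29=397, 30–44=424, 45–59=293, 60–74=983, 75+=2210
Dependents (band 0–14 + band 75+) = 180 + 2210 = 2390; working-age = 2097; ratio = 2390/2097 × 100 = 114.0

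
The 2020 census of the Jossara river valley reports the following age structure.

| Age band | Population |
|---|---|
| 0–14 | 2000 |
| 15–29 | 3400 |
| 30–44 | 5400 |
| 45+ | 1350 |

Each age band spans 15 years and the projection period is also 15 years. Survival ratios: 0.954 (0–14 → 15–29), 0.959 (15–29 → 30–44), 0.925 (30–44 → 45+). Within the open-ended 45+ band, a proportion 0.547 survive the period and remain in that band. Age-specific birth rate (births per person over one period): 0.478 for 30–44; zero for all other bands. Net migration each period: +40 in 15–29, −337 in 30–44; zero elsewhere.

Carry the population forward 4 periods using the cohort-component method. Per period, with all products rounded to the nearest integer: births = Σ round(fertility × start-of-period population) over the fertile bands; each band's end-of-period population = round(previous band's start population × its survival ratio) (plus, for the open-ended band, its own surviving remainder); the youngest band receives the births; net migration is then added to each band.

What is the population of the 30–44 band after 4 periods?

Call the groups 1 to 4, youngest first.
[period 1]
Births: 5400 × 0.478 = 2581
Group 2: 2000 × 0.954 = 1908
Group 3: 3400 × 0.959 = 3261
Group 4: 5400 × 0.925 + 1350 × 0.547 = 4995 + 738 = 5733
Net migration: Group 2 + 40 → 1948; Group 3 − 337 → 2924
Population now: 0–14=2581, 15–29=1948, 30–44=2924, 45+=5733
[period 2]
Births: 2924 × 0.478 = 1398
Group 2: 2581 × 0.954 = 2462
Group 3: 1948 × 0.959 = 1868
Group 4: 2924 × 0.925 + 5733 × 0.547 = 2705 + 3136 = 5841
Net migration: Group 2 + 40 → 2502; Group 3 − 337 → 1531
Population now: 0–14=1398, 15–29=2502, 30–44=1531, 45+=5841
[period 3]
Births: 1531 × 0.478 = 732
Group 2: 1398 × 0.954 = 1334
Group 3: 2502 × 0.959 = 2399
Group 4: 1531 × 0.925 + 5841 × 0.547 = 1416 + 3195 = 4611
Net migration: Group 2 + 40 → 1374; Group 3 − 337 → 2062
Population now: 0–14=732, 15–29=1374, 30–44=2062, 45+=4611
[period 4]
Births: 2062 × 0.478 = 986
Group 2: 732 × 0.954 = 698
Group 3: 1374 × 0.959 = 1318
Group 4: 2062 × 0.925 + 4611 × 0.547 = 1907 + 2522 = 4429
Net migration: Group 2 + 40 → 738; Group 3 − 337 → 981
Population now: 0–14=986, 15–29=738, 30–44=981, 45+=4429

981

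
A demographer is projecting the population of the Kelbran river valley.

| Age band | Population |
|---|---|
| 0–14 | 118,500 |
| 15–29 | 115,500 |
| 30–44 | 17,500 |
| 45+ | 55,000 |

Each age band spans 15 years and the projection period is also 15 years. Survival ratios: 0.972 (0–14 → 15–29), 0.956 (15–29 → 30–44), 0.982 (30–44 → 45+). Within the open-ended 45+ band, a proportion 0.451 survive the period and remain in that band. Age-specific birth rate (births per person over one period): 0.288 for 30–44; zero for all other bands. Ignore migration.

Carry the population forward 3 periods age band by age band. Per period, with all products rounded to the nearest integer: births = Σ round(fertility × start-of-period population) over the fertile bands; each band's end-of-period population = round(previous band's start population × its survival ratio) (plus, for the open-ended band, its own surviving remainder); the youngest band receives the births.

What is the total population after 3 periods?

232881

Numbering the groups 1..4 from youngest to oldest:
— Period 1 —
Births: 17500 × 0.288 = 5040
Group 2: 118500 × 0.972 = 115182
Group 3: 115500 × 0.956 = 110418
Group 4: 17500 × 0.982 + 55000 × 0.451 = 17185 + 24805 = 41990
→ [5040, 115182, 110418, 41990]
— Period 2 —
Births: 110418 × 0.288 = 31800
Group 2: 5040 × 0.972 = 4899
Group 3: 115182 × 0.956 = 110114
Group 4: 110418 × 0.982 + 41990 × 0.451 = 108430 + 18937 = 127367
→ [31800, 4899, 110114, 127367]
— Period 3 —
Births: 110114 × 0.288 = 31713
Group 2: 31800 × 0.972 = 30910
Group 3: 4899 × 0.956 = 4683
Group 4: 110114 × 0.982 + 127367 × 0.451 = 108132 + 57443 = 165575
→ [31713, 30910, 4683, 165575]
Total after period 3: 31713 + 30910 + 4683 + 165575 = 232881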